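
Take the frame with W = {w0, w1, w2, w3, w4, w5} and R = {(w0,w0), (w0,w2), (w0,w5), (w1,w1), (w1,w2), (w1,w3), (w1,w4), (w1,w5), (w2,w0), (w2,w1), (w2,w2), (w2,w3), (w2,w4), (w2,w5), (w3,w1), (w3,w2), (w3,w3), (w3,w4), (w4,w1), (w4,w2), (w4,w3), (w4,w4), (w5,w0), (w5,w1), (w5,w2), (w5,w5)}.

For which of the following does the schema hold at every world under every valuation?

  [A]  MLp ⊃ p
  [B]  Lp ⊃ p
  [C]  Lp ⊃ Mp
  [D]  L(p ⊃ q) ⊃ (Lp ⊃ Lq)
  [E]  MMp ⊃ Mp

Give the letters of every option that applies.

A, B, C, D

R is reflexive: each world relates to itself.
R is symmetric: every R-edge is matched by its reverse.
R is not transitive: w0 R w2 and w2 R w1 but not w0 R w1.
R is serial: every world has an R-successor.
(A) MLp ⊃ p is the dual of axiom B, which corresponds to symmetry. R is symmetric — valid.
(B) axiom T: valid iff R is reflexive. R is reflexive — valid.
(C) Lp ⊃ Mp is axiom D, which corresponds to seriality. R is serial — valid.
(D) L(p ⊃ q) ⊃ (Lp ⊃ Lq) is axiom K, valid on every Kripke frame — valid.
(E) MMp ⊃ Mp is the dual of axiom 4; it is valid on a frame exactly when R is transitive. R is not transitive, so not valid.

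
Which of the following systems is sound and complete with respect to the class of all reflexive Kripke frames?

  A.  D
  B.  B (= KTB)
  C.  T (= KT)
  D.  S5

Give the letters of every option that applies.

C

(A) D is determined by the class of serial frames.
(B) B (= KTB) is determined by the class of reflexive and symmetric frames.
(C) T (= KT) is determined by exactly this class.
(D) S5 is determined by the class of reflexive, symmetric, and transitive frames.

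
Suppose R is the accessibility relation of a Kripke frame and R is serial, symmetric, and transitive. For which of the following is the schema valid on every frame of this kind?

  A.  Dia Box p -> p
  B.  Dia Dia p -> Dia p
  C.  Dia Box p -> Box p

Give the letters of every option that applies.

A, B, C

A serial symmetric transitive relation is reflexive (take any v with uRv; symmetry gives vRu and transitivity gives uRu), hence an equivalence relation.
(A) Dia Box p -> p is the dual of axiom B, which corresponds to symmetry. Every such R is symmetric — valid.
(B) the dual of axiom 4: valid iff R is transitive. Every such R is transitive — valid.
(C) Dia Box p -> Box p (the dual of axiom 5) characterises the euclidean frames. Every such R is euclidean — valid.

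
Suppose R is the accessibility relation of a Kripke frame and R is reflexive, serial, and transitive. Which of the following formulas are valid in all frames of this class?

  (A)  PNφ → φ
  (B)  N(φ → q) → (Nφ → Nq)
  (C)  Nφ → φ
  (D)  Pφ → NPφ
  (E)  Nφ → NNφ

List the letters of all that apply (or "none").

B, C, E

(A) PNφ → φ is the dual of axiom B, which corresponds to symmetry. Such an R need not be symmetric — not valid.
(B) this is just K, valid on every normal frame.
(C) axiom T: valid iff R is reflexive. Every such R is reflexive — valid.
(D) Pφ → NPφ (axiom 5) characterises the euclidean frames. Such an R need not be euclidean — not valid.
(E) Nφ → NNφ is axiom 4, which corresponds to transitivity. Every such R is transitive — valid.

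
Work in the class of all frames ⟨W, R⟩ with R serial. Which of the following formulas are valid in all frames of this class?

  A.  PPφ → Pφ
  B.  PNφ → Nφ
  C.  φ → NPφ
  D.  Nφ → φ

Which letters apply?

none

(A) PPφ → Pφ (the dual of axiom 4) characterises the transitive frames. Such an R need not be transitive — not valid.
(B) PNφ → Nφ is the dual of axiom 5, which corresponds to the euclidean property. Such an R need not be euclidean — not valid.
(C) φ → NPφ (axiom B) characterises the symmetric frames. Such an R need not be symmetric — not valid.
(D) Nφ → φ is axiom T, which corresponds to reflexivity. Such an R need not be reflexive — not valid.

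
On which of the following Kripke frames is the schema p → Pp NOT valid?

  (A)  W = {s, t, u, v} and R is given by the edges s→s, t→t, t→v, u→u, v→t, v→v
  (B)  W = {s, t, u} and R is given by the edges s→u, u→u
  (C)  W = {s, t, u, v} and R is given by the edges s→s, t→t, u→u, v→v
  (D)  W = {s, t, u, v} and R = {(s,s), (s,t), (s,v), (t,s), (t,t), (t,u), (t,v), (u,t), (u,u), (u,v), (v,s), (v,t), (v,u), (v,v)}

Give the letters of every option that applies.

The schema p → Pp is the dual of axiom T; it is valid on a frame iff R is reflexive.
(A) R is reflexive (each world relates to itself), so the schema is valid here.
(B) R is not reflexive (not s R s), so the schema fails here.
(C) R is reflexive (each world relates to itself), so the schema is valid here.
(D) R is reflexive (each world relates to itself), so the schema is valid here.

B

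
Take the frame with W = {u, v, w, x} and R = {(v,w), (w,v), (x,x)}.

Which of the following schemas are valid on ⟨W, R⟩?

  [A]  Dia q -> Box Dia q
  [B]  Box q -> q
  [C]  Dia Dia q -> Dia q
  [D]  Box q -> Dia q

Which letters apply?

R is not reflexive: not u R u.
R is not transitive: v R w and w R v but not v R v.
R is not euclidean: v R w and v R w but not w R w.
R is not serial: u has no R-successor.
(A) Dia q -> Box Dia q is axiom 5; it is valid on a frame exactly when R is euclidean. R is not euclidean, so not valid.
(B) Box q -> q is axiom T; it is valid on a frame exactly when R is reflexive. R is not reflexive, so not valid.
(C) Dia Dia q -> Dia q (the dual of axiom 4) characterises the transitive frames. R is not transitive — not valid.
(D) Box q -> Dia q (axiom D) characterises the serial frames. R is not serial — not valid.

none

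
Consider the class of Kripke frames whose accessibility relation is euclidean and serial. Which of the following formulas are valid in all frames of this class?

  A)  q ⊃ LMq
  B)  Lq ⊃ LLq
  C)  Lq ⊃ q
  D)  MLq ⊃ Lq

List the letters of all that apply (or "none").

D

(A) axiom B: valid iff R is symmetric. Such an R need not be symmetric — not valid.
(B) axiom 4: valid iff R is transitive. Such an R need not be transitive — not valid.
(C) Lq ⊃ q is axiom T, which corresponds to reflexivity. Such an R need not be reflexive — not valid.
(D) MLq ⊃ Lq is the dual of axiom 5; it is valid on a frame exactly when R is euclidean. Every such R is euclidean, so valid.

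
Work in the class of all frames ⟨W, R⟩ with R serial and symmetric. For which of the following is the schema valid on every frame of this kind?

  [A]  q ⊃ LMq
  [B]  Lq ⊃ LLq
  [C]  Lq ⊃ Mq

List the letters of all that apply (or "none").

A, C

(A) q ⊃ LMq (axiom B) characterises the symmetric frames. Every such R is symmetric — valid.
(B) axiom 4: valid iff R is transitive. Such an R need not be transitive — not valid.
(C) Lq ⊃ Mq is axiom D, which corresponds to seriality. Every such R is serial — valid.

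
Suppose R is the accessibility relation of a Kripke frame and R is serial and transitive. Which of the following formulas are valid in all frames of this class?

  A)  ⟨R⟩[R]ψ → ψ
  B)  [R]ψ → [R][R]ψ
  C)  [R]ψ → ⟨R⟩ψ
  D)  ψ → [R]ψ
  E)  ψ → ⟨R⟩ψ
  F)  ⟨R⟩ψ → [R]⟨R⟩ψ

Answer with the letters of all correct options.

B, C

(A) ⟨R⟩[R]ψ → ψ is the dual of axiom B; it is valid on a frame exactly when R is symmetric. Such an R need not be symmetric, so not valid.
(B) [R]ψ → [R][R]ψ is axiom 4; it is valid on a frame exactly when R is transitive. Every such R is transitive, so valid.
(C) [R]ψ → ⟨R⟩ψ is axiom D; it is valid on a frame exactly when R is serial. Every such R is serial, so valid.
(D) ψ → [R]ψ (equivalent to ◇p→p) corresponds to R being a subset of the identity. Such an R need not be a subset of the identity, so not valid.
(E) ψ → ⟨R⟩ψ (the dual of axiom T) characterises the reflexive frames. Such an R need not be reflexive — not valid.
(F) ⟨R⟩ψ → [R]⟨R⟩ψ is axiom 5, which corresponds to the euclidean property. Such an R need not be euclidean — not valid.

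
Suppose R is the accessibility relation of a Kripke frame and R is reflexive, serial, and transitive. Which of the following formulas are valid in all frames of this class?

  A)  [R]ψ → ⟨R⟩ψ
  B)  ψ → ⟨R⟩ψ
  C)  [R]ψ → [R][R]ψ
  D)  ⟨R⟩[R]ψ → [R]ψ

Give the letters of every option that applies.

A, B, C

(A) [R]ψ → ⟨R⟩ψ is axiom D, which corresponds to seriality. Every such R is serial — valid.
(B) ψ → ⟨R⟩ψ is the dual of axiom T, which corresponds to reflexivity. Every such R is reflexive — valid.
(C) axiom 4: valid iff R is transitive. Every such R is transitive — valid.
(D) ⟨R⟩[R]ψ → [R]ψ (the dual of axiom 5) characterises the euclidean frames. Such an R need not be euclidean — not valid.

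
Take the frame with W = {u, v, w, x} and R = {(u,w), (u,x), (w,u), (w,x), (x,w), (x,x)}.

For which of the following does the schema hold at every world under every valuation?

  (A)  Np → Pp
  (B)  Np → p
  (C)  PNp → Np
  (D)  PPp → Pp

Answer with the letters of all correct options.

none

R is not reflexive: not u R u.
R is not transitive: u R w and w R u but not u R u.
R is not euclidean: w R x and w R u but not x R u.
R is not serial: v has no R-successor.
(A) Np → Pp is axiom D, which corresponds to seriality. R is not serial — not valid.
(B) Np → p is axiom T, which corresponds to reflexivity. R is not reflexive — not valid.
(C) the dual of axiom 5: valid iff R is euclidean. R is not euclidean — not valid.
(D) PPp → Pp (the dual of axiom 4) characterises the transitive frames. R is not transitive — not valid.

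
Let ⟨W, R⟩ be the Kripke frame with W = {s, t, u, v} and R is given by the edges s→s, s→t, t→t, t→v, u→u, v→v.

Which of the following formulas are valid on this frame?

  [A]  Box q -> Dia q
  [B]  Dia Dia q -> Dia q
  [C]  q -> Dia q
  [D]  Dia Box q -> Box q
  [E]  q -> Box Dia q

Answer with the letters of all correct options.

R is reflexive: each world relates to itself.
R is not symmetric: s R t but not t R s.
R is not transitive: s R t and t R v but not s R v.
R is not euclidean: s R t and s R s but not t R s.
R is serial: every world has an R-successor.
(A) axiom D: valid iff R is serial. R is serial — valid.
(B) Dia Dia q -> Dia q is the dual of axiom 4; it is valid on a frame exactly when R is transitive. R is not transitive, so not valid.
(C) q -> Dia q is the dual of axiom T; it is valid on a frame exactly when R is reflexive. R is reflexive, so valid.
(D) the dual of axiom 5: valid iff R is euclidean. R is not euclidean — not valid.
(E) axiom B: valid iff R is symmetric. R is not symmetric — not valid.

A, C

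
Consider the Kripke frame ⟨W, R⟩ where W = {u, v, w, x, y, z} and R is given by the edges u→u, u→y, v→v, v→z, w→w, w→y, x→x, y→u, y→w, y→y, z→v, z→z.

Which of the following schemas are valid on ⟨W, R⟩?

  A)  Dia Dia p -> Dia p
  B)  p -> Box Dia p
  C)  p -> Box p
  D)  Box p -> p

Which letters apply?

B, D

R is reflexive: each world relates to itself.
R is symmetric: every R-edge is matched by its reverse.
R is not transitive: u R y and y R w but not u R w.
R is not a subset of the identity: u R y with u ≠ y.
(A) Dia Dia p -> Dia p (the dual of axiom 4) characterises the transitive frames. R is not transitive — not valid.
(B) p -> Box Dia p is axiom B, which corresponds to symmetry. R is symmetric — valid.
(C) p -> Box p (equivalent to ◇p→p) corresponds to R being a subset of the identity. Here R ⊄ identity, so not valid.
(D) Box p -> p is axiom T, which corresponds to reflexivity. R is reflexive — valid.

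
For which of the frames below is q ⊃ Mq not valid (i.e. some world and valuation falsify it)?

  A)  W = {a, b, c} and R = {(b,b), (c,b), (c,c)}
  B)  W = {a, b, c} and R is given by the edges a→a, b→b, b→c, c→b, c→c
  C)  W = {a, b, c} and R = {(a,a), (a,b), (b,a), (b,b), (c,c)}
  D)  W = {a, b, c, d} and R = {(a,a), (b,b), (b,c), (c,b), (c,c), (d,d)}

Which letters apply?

A

The schema q ⊃ Mq is the dual of axiom T; it is valid on a frame iff R is reflexive.
(A) R is not reflexive (not a R a), so the schema fails here.
(B) R is reflexive (each world relates to itself), so the schema is valid here.
(C) R is reflexive (each world relates to itself), so the schema is valid here.
(D) R is reflexive (each world relates to itself), so the schema is valid here.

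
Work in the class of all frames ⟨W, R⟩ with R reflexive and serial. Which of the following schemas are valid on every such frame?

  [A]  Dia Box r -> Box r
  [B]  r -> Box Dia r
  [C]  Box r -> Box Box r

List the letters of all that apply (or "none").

(A) Dia Box r -> Box r is the dual of axiom 5, which corresponds to the euclidean property. Such an R need not be euclidean — not valid.
(B) r -> Box Dia r is axiom B, which corresponds to symmetry. Such an R need not be symmetric — not valid.
(C) axiom 4: valid iff R is transitive. Such an R need not be transitive — not valid.

none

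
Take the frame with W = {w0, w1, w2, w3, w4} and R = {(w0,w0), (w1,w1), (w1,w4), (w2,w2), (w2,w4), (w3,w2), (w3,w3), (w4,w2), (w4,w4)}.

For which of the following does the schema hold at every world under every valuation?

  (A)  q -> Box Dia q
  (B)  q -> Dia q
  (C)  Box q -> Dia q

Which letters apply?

B, C

R is reflexive: each world relates to itself.
R is not symmetric: w1 R w4 but not w4 R w1.
R is serial: every world has an R-successor.
(A) q -> Box Dia q is axiom B, which corresponds to symmetry. R is not symmetric — not valid.
(B) the dual of axiom T: valid iff R is reflexive. R is reflexive — valid.
(C) Box q -> Dia q (axiom D) characterises the serial frames. R is serial — valid.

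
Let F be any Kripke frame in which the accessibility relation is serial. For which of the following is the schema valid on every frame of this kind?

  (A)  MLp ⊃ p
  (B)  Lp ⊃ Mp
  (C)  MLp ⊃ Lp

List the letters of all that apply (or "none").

(A) the dual of axiom B: valid iff R is symmetric. Such an R need not be symmetric — not valid.
(B) axiom D: valid iff R is serial. Every such R is serial — valid.
(C) MLp ⊃ Lp (the dual of axiom 5) characterises the euclidean frames. Such an R need not be euclidean — not valid.

B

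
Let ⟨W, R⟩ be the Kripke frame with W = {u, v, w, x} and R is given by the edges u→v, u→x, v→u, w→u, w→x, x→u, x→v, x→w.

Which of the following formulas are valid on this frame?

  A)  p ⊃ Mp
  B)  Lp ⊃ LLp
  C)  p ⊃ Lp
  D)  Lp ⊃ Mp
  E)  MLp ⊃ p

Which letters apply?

R is not reflexive: not u R u.
R is not symmetric: w R u but not u R w.
R is not transitive: u R v and v R u but not u R u.
R is serial: every world has an R-successor.
R is not a subset of the identity: u R v with u ≠ v.
(A) p ⊃ Mp is the dual of axiom T; it is valid on a frame exactly when R is reflexive. R is not reflexive, so not valid.
(B) Lp ⊃ LLp (axiom 4) characterises the transitive frames. R is not transitive — not valid.
(C) p ⊃ Lp (equivalent to ◇p→p) corresponds to R being a subset of the identity. Here R ⊄ identity, so not valid.
(D) axiom D: valid iff R is serial. R is serial — valid.
(E) MLp ⊃ p (the dual of axiom B) characterises the symmetric frames. R is not symmetric — not valid.

D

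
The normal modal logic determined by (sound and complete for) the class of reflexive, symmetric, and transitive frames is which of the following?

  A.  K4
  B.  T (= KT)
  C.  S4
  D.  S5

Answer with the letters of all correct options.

(A) K4 is determined by the class of transitive frames.
(B) T (= KT) is determined by the class of reflexive frames.
(C) S4 is determined by the class of reflexive and transitive frames.
(D) S5 is determined by exactly this class.

D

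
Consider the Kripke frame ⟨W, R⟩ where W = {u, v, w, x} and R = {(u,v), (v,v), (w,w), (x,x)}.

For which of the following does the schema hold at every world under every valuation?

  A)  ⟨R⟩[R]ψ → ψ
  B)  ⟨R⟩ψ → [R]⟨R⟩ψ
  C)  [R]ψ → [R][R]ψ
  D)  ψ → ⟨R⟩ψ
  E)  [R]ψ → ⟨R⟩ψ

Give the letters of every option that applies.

B, C, E

R is not reflexive: not u R u.
R is not symmetric: u R v but not v R u.
R is transitive: R is closed under composition.
R is euclidean: any two R-successors of the same world are R-related.
R is serial: every world has an R-successor.
(A) the dual of axiom B: valid iff R is symmetric. R is not symmetric — not valid.
(B) ⟨R⟩ψ → [R]⟨R⟩ψ (axiom 5) characterises the euclidean frames. R is euclidean — valid.
(C) [R]ψ → [R][R]ψ is axiom 4; it is valid on a frame exactly when R is transitive. R is transitive, so valid.
(D) ψ → ⟨R⟩ψ is the dual of axiom T; it is valid on a frame exactly when R is reflexive. R is not reflexive, so not valid.
(E) axiom D: valid iff R is serial. R is serial — valid.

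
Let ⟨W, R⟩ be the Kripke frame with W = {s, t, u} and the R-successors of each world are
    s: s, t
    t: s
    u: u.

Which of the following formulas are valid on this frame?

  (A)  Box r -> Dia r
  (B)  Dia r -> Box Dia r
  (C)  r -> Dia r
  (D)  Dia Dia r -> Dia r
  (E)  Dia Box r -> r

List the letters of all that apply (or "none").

R is not reflexive: not t R t.
R is symmetric: every R-edge is matched by its reverse.
R is not transitive: t R s and s R t but not t R t.
R is not euclidean: s R t and s R t but not t R t.
R is serial: every world has an R-successor.
(A) Box r -> Dia r is axiom D, which corresponds to seriality. R is serial — valid.
(B) Dia r -> Box Dia r is axiom 5, which corresponds to the euclidean property. R is not euclidean — not valid.
(C) r -> Dia r is the dual of axiom T, which corresponds to reflexivity. R is not reflexive — not valid.
(D) Dia Dia r -> Dia r is the dual of axiom 4; it is valid on a frame exactly when R is transitive. R is not transitive, so not valid.
(E) Dia Box r -> r is the dual of axiom B, which corresponds to symmetry. R is symmetric — valid.

A, E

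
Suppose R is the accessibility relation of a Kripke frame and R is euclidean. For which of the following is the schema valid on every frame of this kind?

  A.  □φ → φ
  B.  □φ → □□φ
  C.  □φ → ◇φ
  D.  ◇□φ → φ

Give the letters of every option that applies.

(A) axiom T: valid iff R is reflexive. Such an R need not be reflexive — not valid.
(B) □φ → □□φ is axiom 4; it is valid on a frame exactly when R is transitive. Such an R need not be transitive, so not valid.
(C) □φ → ◇φ is axiom D; it is valid on a frame exactly when R is serial. Such an R need not be serial, so not valid.
(D) ◇□φ → φ (the dual of axiom B) characterises the symmetric frames. Such an R need not be symmetric — not valid.

none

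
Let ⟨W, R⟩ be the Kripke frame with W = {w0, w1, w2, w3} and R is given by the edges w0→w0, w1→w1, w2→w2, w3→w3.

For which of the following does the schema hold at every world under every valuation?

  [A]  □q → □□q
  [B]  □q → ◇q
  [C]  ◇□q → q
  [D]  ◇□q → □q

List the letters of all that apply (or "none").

A, B, C, D

R is symmetric: every R-edge is matched by its reverse.
R is transitive: R is closed under composition.
R is euclidean: any two R-successors of the same world are R-related.
R is serial: every world has an R-successor.
(A) □q → □□q is axiom 4, which corresponds to transitivity. R is transitive — valid.
(B) axiom D: valid iff R is serial. R is serial — valid.
(C) ◇□q → q (the dual of axiom B) characterises the symmetric frames. R is symmetric — valid.
(D) ◇□q → □q is the dual of axiom 5; it is valid on a frame exactly when R is euclidean. R is euclidean, so valid.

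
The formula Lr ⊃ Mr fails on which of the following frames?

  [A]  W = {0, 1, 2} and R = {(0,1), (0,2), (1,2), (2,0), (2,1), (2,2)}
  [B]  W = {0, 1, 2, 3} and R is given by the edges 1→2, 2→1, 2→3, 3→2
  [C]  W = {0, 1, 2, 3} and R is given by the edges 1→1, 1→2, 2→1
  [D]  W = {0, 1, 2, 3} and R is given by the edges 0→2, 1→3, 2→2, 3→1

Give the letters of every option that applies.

The schema Lr ⊃ Mr is axiom D; it is valid on a frame iff R is serial.
(A) R is serial (every world has an R-successor), so the schema is valid here.
(B) R is not serial (0 has no R-successor), so the schema fails here.
(C) R is not serial (0 has no R-successor), so the schema fails here.
(D) R is serial (every world has an R-successor), so the schema is valid here.

B, C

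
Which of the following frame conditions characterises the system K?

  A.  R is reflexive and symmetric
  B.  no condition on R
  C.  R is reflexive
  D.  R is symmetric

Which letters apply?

B

(A) this class determines B (= KTB), not K.
(B) K is sound and complete for exactly this class.
(C) this class determines T (= KT), not K.
(D) this class determines KB, not K.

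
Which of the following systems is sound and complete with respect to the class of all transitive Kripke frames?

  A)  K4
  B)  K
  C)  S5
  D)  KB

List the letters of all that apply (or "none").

(A) K4 is determined by exactly this class.
(B) K is determined by the class of arbitrary frames.
(C) S5 is determined by the class of reflexive, symmetric, and transitive frames.
(D) KB is determined by the class of symmetric frames.

A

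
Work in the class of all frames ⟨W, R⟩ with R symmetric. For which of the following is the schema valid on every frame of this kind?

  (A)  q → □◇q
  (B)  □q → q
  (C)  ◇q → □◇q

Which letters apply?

A

(A) axiom B: valid iff R is symmetric. Every such R is symmetric — valid.
(B) □q → q is axiom T; it is valid on a frame exactly when R is reflexive. Such an R need not be reflexive, so not valid.
(C) axiom 5: valid iff R is euclidean. Such an R need not be euclidean — not valid.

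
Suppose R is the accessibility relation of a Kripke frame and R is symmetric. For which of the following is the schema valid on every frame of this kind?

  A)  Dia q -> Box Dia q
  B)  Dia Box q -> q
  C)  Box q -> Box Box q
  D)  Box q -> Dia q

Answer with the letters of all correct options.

(A) Dia q -> Box Dia q (axiom 5) characterises the euclidean frames. Such an R need not be euclidean — not valid.
(B) Dia Box q -> q is the dual of axiom B, which corresponds to symmetry. Every such R is symmetric — valid.
(C) Box q -> Box Box q is axiom 4, which corresponds to transitivity. Such an R need not be transitive — not valid.
(D) Box q -> Dia q is axiom D; it is valid on a frame exactly when R is serial. Such an R need not be serial, so not valid.

B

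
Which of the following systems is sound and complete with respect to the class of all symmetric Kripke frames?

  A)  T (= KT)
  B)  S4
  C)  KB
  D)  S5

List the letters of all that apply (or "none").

(A) T (= KT) is determined by the class of reflexive frames.
(B) S4 is determined by the class of reflexive and transitive frames.
(C) KB is determined by exactly this class.
(D) S5 is determined by the class of reflexive, symmetric, and transitive frames.

C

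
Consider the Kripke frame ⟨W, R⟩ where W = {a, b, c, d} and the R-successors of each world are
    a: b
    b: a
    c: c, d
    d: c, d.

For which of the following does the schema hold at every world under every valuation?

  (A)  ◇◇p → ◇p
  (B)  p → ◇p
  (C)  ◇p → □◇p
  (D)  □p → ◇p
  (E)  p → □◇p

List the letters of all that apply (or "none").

R is not reflexive: not a R a.
R is symmetric: every R-edge is matched by its reverse.
R is not transitive: a R b and b R a but not a R a.
R is not euclidean: a R b and a R b but not b R b.
R is serial: every world has an R-successor.
(A) ◇◇p → ◇p is the dual of axiom 4, which corresponds to transitivity. R is not transitive — not valid.
(B) the dual of axiom T: valid iff R is reflexive. R is not reflexive — not valid.
(C) ◇p → □◇p is axiom 5, which corresponds to the euclidean property. R is not euclidean — not valid.
(D) □p → ◇p (axiom D) characterises the serial frames. R is serial — valid.
(E) p → □◇p (axiom B) characterises the symmetric frames. R is symmetric — valid.

D, E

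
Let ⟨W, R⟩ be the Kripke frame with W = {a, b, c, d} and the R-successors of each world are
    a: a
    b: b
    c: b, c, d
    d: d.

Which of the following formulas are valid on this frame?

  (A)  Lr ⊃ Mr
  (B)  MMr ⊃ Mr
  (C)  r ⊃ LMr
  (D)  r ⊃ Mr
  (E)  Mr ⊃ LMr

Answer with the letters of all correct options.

A, B, D

R is reflexive: each world relates to itself.
R is not symmetric: c R b but not b R c.
R is transitive: R is closed under composition.
R is not euclidean: c R b and c R c but not b R c.
R is serial: every world has an R-successor.
(A) Lr ⊃ Mr (axiom D) characterises the serial frames. R is serial — valid.
(B) MMr ⊃ Mr (the dual of axiom 4) characterises the transitive frames. R is transitive — valid.
(C) r ⊃ LMr (axiom B) characterises the symmetric frames. R is not symmetric — not valid.
(D) r ⊃ Mr is the dual of axiom T; it is valid on a frame exactly when R is reflexive. R is reflexive, so valid.
(E) Mr ⊃ LMr is axiom 5, which corresponds to the euclidean property. R is not euclidean — not valid.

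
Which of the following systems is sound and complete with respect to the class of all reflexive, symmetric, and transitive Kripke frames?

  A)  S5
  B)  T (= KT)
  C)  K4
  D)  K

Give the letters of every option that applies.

(A) S5 is determined by exactly this class.
(B) T (= KT) is determined by the class of reflexive frames.
(C) K4 is determined by the class of transitive frames.
(D) K is determined by the class of arbitrary frames.

A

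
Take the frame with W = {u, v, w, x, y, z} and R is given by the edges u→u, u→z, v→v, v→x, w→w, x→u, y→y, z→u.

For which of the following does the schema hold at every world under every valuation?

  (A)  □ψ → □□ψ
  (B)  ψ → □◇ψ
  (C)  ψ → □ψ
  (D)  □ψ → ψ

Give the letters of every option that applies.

R is not reflexive: not x R x.
R is not symmetric: v R x but not x R v.
R is not transitive: v R x and x R u but not v R u.
R is not a subset of the identity: u R z with u ≠ z.
(A) axiom 4: valid iff R is transitive. R is not transitive — not valid.
(B) ψ → □◇ψ (axiom B) characterises the symmetric frames. R is not symmetric — not valid.
(C) ψ → □ψ is valid only on frames where every R-edge is a self-loop. Here R ⊄ identity — not valid.
(D) □ψ → ψ is axiom T, which corresponds to reflexivity. R is not reflexive — not valid.

none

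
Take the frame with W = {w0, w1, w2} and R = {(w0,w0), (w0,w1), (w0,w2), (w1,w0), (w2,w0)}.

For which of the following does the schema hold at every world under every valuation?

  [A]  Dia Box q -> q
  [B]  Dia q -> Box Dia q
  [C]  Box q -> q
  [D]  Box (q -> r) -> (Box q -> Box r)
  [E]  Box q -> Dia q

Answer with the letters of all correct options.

R is not reflexive: not w1 R w1.
R is symmetric: every R-edge is matched by its reverse.
R is not euclidean: w0 R w1 and w0 R w2 but not w1 R w2.
R is serial: every world has an R-successor.
(A) Dia Box q -> q is the dual of axiom B, which corresponds to symmetry. R is symmetric — valid.
(B) Dia q -> Box Dia q is axiom 5, which corresponds to the euclidean property. R is not euclidean — not valid.
(C) axiom T: valid iff R is reflexive. R is not reflexive — not valid.
(D) this is just K, valid on every normal frame.
(E) Box q -> Dia q is axiom D; it is valid on a frame exactly when R is serial. R is serial, so valid.

A, D, E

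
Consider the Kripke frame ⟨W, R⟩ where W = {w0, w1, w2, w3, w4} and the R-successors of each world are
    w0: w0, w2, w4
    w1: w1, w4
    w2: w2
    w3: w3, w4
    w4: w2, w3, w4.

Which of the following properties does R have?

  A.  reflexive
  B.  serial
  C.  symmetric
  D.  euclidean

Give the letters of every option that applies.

(A) reflexive: each world relates to itself.
(B) serial: every world has an R-successor.
(C) not symmetric: w0 R w2 but not w2 R w0.
(D) not euclidean: w0 R w2 and w0 R w0 but not w2 R w0.

A, B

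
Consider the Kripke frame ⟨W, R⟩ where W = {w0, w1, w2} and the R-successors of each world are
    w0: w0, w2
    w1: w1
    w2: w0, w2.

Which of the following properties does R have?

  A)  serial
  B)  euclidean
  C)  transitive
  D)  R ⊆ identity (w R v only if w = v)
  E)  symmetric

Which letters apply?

A, B, C, E

(A) serial: every world has an R-successor.
(B) euclidean: any two R-successors of the same world are R-related.
(C) transitive: R is closed under composition.
(D) not ⊆ identity: w0 R w2 with w0 ≠ w2.
(E) symmetric: every R-edge is matched by its reverse.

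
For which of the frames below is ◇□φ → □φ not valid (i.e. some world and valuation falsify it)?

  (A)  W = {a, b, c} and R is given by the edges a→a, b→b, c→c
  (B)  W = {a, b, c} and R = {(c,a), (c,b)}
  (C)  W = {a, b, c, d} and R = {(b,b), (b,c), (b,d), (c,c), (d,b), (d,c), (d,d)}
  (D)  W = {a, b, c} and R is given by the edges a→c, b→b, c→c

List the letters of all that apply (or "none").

The schema ◇□φ → □φ is the dual of axiom 5; it is valid on a frame iff R is euclidean.
(A) R is euclidean (any two R-successors of the same world are R-related), so the schema is valid here.
(B) R is not euclidean (c R a and c R b but not a R b), so the schema fails here.
(C) R is not euclidean (b R c and b R b but not c R b), so the schema fails here.
(D) R is euclidean (any two R-successors of the same world are R-related), so the schema is valid here.

B, C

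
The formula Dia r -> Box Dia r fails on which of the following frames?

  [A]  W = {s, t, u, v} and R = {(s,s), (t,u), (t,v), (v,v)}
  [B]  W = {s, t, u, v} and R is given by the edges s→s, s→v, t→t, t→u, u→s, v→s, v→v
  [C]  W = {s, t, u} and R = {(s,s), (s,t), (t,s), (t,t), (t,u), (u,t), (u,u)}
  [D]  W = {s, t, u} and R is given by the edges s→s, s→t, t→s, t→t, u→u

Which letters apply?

The schema Dia r -> Box Dia r is axiom 5; it is valid on a frame iff R is euclidean.
(A) R is not euclidean (t R u and t R v but not u R v), so the schema fails here.
(B) R is not euclidean (t R u and t R t but not u R t), so the schema fails here.
(C) R is not euclidean (t R s and t R u but not s R u), so the schema fails here.
(D) R is euclidean (any two R-successors of the same world are R-related), so the schema is valid here.

A, B, C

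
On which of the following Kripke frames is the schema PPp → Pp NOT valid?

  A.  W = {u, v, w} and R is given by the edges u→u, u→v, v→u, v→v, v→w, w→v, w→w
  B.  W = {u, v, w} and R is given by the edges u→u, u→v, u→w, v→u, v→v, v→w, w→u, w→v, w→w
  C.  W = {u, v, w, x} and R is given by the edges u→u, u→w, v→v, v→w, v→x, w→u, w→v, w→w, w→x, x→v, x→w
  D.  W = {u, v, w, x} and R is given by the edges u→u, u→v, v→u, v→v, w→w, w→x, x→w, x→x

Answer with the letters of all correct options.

The schema PPp → Pp is the dual of axiom 4; it is valid on a frame iff R is transitive.
(A) R is not transitive (u R v and v R w but not u R w), so the schema fails here.
(B) R is transitive (R is closed under composition), so the schema is valid here.
(C) R is not transitive (u R w and w R v but not u R v), so the schema fails here.
(D) R is transitive (R is closed under composition), so the schema is valid here.

A, C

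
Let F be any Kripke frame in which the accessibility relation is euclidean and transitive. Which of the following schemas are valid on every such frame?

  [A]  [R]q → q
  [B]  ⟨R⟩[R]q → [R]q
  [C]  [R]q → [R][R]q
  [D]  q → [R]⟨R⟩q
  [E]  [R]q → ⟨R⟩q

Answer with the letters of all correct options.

(A) [R]q → q is axiom T, which corresponds to reflexivity. Such an R need not be reflexive — not valid.
(B) ⟨R⟩[R]q → [R]q is the dual of axiom 5, which corresponds to the euclidean property. Every such R is euclidean — valid.
(C) [R]q → [R][R]q is axiom 4, which corresponds to transitivity. Every such R is transitive — valid.
(D) q → [R]⟨R⟩q (axiom B) characterises the symmetric frames. Such an R need not be symmetric — not valid.
(E) axiom D: valid iff R is serial. Such an R need not be serial — not valid.

B, C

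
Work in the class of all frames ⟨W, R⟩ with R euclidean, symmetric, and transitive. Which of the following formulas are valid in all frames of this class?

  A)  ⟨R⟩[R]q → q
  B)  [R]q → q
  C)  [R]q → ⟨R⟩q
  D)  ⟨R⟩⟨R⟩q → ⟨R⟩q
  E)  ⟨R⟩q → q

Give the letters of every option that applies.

A, D

(A) ⟨R⟩[R]q → q (the dual of axiom B) characterises the symmetric frames. Every such R is symmetric — valid.
(B) [R]q → q (axiom T) characterises the reflexive frames. Such an R need not be reflexive — not valid.
(C) [R]q → ⟨R⟩q is axiom D, which corresponds to seriality. Such an R need not be serial — not valid.
(D) ⟨R⟩⟨R⟩q → ⟨R⟩q is the dual of axiom 4; it is valid on a frame exactly when R is transitive. Every such R is transitive, so valid.
(E) ⟨R⟩q → q is valid only on frames where every R-edge is a self-loop. Such an R need not be a subset of the identity — not valid.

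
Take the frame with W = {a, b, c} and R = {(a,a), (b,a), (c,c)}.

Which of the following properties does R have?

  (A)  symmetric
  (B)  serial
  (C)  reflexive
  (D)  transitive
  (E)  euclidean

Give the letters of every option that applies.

B, D, E

(A) not symmetric: b R a but not a R b.
(B) serial: every world has an R-successor.
(C) not reflexive: not b R b.
(D) transitive: R is closed under composition.
(E) euclidean: any two R-successors of the same world are R-related.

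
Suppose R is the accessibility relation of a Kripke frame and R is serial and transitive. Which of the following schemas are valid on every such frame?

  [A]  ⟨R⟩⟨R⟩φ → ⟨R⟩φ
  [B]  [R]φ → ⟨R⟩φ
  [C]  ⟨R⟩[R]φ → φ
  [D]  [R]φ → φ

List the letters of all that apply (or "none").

A, B

(A) the dual of axiom 4: valid iff R is transitive. Every such R is transitive — valid.
(B) axiom D: valid iff R is serial. Every such R is serial — valid.
(C) the dual of axiom B: valid iff R is symmetric. Such an R need not be symmetric — not valid.
(D) axiom T: valid iff R is reflexive. Such an R need not be reflexive — not valid.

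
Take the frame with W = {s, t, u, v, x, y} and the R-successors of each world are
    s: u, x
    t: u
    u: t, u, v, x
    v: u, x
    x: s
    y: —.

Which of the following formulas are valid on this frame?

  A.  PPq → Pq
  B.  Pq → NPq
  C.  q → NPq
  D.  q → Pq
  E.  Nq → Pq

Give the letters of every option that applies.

R is not reflexive: not s R s.
R is not symmetric: s R u but not u R s.
R is not transitive: s R u and u R t but not s R t.
R is not euclidean: s R x and s R u but not x R u.
R is not serial: y has no R-successor.
(A) the dual of axiom 4: valid iff R is transitive. R is not transitive — not valid.
(B) Pq → NPq (axiom 5) characterises the euclidean frames. R is not euclidean — not valid.
(C) axiom B: valid iff R is symmetric. R is not symmetric — not valid.
(D) q → Pq (the dual of axiom T) characterises the reflexive frames. R is not reflexive — not valid.
(E) Nq → Pq is axiom D, which corresponds to seriality. R is not serial — not valid.

none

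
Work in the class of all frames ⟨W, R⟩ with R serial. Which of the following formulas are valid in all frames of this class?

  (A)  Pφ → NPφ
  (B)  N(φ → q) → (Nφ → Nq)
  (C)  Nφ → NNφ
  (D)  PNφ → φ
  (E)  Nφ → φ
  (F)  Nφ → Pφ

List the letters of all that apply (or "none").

(A) axiom 5: valid iff R is euclidean. Such an R need not be euclidean — not valid.
(B) N(φ → q) → (Nφ → Nq) is axiom K, valid on every Kripke frame — valid.
(C) Nφ → NNφ (axiom 4) characterises the transitive frames. Such an R need not be transitive — not valid.
(D) PNφ → φ is the dual of axiom B, which corresponds to symmetry. Such an R need not be symmetric — not valid.
(E) axiom T: valid iff R is reflexive. Such an R need not be reflexive — not valid.
(F) Nφ → Pφ is axiom D, which corresponds to seriality. Every such R is serial — valid.

B, F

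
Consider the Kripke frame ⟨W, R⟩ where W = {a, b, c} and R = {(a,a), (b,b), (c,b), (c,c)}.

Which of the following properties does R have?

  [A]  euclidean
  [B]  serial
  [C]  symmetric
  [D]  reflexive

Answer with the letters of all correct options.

B, D

(A) not euclidean: c R b and c R c but not b R c.
(B) serial: every world has an R-successor.
(C) not symmetric: c R b but not b R c.
(D) reflexive: each world relates to itself.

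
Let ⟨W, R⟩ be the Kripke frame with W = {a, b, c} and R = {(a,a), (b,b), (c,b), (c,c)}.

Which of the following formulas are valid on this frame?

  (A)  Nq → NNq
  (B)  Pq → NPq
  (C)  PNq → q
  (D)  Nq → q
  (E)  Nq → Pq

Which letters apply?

A, D, E

R is reflexive: each world relates to itself.
R is not symmetric: c R b but not b R c.
R is transitive: R is closed under composition.
R is not euclidean: c R b and c R c but not b R c.
R is serial: every world has an R-successor.
(A) Nq → NNq (axiom 4) characterises the transitive frames. R is transitive — valid.
(B) Pq → NPq is axiom 5; it is valid on a frame exactly when R is euclidean. R is not euclidean, so not valid.
(C) PNq → q (the dual of axiom B) characterises the symmetric frames. R is not symmetric — not valid.
(D) axiom T: valid iff R is reflexive. R is reflexive — valid.
(E) Nq → Pq is axiom D; it is valid on a frame exactly when R is serial. R is serial, so valid.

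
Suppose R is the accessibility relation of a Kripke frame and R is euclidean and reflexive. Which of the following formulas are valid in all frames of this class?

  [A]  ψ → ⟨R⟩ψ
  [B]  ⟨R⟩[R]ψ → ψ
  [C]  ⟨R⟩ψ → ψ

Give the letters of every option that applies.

A reflexive euclidean relation is also symmetric (from wRw and wRv the euclidean condition gives vRw) and hence transitive; it is an equivalence relation.
(A) the dual of axiom T: valid iff R is reflexive. Every such R is reflexive — valid.
(B) ⟨R⟩[R]ψ → ψ (the dual of axiom B) characterises the symmetric frames. Every such R is symmetric — valid.
(C) ⟨R⟩ψ → ψ is valid only on frames where every R-edge is a self-loop. Such an R need not be a subset of the identity — not valid.

A, B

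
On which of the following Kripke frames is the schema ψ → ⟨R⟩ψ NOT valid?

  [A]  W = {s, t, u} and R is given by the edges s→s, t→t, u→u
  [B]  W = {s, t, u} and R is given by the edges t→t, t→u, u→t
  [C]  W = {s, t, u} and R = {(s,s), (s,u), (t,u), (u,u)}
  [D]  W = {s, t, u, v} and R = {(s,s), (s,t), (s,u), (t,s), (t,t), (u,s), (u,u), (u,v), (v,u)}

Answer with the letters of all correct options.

B, C, D

The schema ψ → ⟨R⟩ψ is the dual of axiom T; it is valid on a frame iff R is reflexive.
(A) R is reflexive (each world relates to itself), so the schema is valid here.
(B) R is not reflexive (not s R s), so the schema fails here.
(C) R is not reflexive (not t R t), so the schema fails here.
(D) R is not reflexive (not v R v), so the schema fails here.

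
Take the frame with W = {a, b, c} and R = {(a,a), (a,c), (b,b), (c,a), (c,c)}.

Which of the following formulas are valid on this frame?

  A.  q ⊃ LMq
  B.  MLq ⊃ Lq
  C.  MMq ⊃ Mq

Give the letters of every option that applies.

A, B, C

R is symmetric: every R-edge is matched by its reverse.
R is transitive: R is closed under composition.
R is euclidean: any two R-successors of the same world are R-related.
(A) q ⊃ LMq is axiom B; it is valid on a frame exactly when R is symmetric. R is symmetric, so valid.
(B) MLq ⊃ Lq is the dual of axiom 5, which corresponds to the euclidean property. R is euclidean — valid.
(C) MMq ⊃ Mq is the dual of axiom 4, which corresponds to transitivity. R is transitive — valid.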